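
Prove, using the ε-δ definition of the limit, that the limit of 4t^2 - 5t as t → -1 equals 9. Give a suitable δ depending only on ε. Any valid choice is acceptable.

δ = min(2, ε/21)

Let ε > 0. We want δ > 0 such that 0 < |t + 1| < δ implies |(4t^2 - 5t) − 9| < ε.
(4t^2 - 5t) − 9 = 4t^2 - 5t - 9 = (t + 1)(4t - 9).
So |(4t^2 - 5t) − 9| = |t + 1|·|4t - 9|.
Assume first that |t + 1| < 2, so |t| < 3. Then |4t - 9| ≤ 4·3 + 9 = 21.
Hence |(4t^2 - 5t) − 9| ≤ 21|t + 1| < ε provided |t + 1| < ε/21.
Take δ = min(2, ε/21). Then 0 < |t + 1| < δ gives both |t + 1| < 2 and |t + 1| < ε/21, so |(4t^2 - 5t) − 9| < ε.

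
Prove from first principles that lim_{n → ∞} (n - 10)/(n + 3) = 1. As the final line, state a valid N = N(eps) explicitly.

Let eps > 0 be given. For n ≥ 1, |(n - 10)/(n + 3) − 1| = |-13|/((n + 3)) = 13/((n + 3)).
Since n + 3 ≥ n for n ≥ 1, this is ≤ 13/(n) = 13/n.
So |(n - 10)/(n + 3) − 1| < eps whenever n > 13/eps.
Take N = 13/eps. If n > N then |(n - 10)/(n + 3) − 1| ≤ 13/n < eps.

N = 13/eps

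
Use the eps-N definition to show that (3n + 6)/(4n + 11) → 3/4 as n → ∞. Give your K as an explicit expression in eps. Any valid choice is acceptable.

Fix eps > 0. For n ≥ 1, |(3n + 6)/(4n + 11) − (3/4)| = |-9|/(4(4n + 11)) = 9/(4(4n + 11)).
Since 4n + 11 ≥ 4n for n ≥ 1, this is ≤ 9/(4·4n) = (9/16)/n.
So |(3n + 6)/(4n + 11) − (3/4)| < eps whenever n > (9/16)/eps.
Take K = (9/16)/eps. If n > K then |(3n + 6)/(4n + 11) − (3/4)| ≤ (9/16)/n < eps.

K = (9/16)/eps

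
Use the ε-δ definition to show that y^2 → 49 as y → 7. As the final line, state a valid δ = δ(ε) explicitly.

Let ε > 0 be given. We seek δ > 0 with 0 < |y − 7| < δ ⇒ |y^2 − 49| < ε.
Factor: y^2 − 49 = (y − 7)(y + 7), so |y^2 − 49| = |y − 7|·|y + 7|.
Restrict δ ≤ 2. Then |y − 7| < 2 gives |y| < 9, so by the triangle inequality |y + 7| ≤ 9 + 7 = 16.
Hence |y^2 − 49| ≤ 16|y − 7|, which is < ε once |y − 7| < ε/16.
Take δ = min(2, ε/16). If 0 < |y − 7| < δ then both bounds hold and |y^2 − 49| ≤ 16|y − 7| < 16·(ε/16) = ε.

δ = min(2, ε/16)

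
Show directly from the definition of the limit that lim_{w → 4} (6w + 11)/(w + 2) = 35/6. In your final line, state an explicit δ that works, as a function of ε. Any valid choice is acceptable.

Fix ε > 0. We want δ > 0 with 0 < |w − 4| < δ ⇒ |(6w + 11)/(w + 2) − (35/6)| < ε.
Combining over a common denominator, (6w + 11)/(w + 2) − (35/6) = [(6w + 11)·6 − 35·(w + 2)] / [6·(w + 2)] = 1(w − 4) / (6(w + 2)).
So |(6w + 11)/(w + 2) − (35/6)| = |w − 4| / (6·|w + 2|).
Restrict δ ≤ 3. Then |w − 4| < 3 gives |w + 2| = |(w − 4) + 6| ≥ 6 − 3 = 3.
Hence |(6w + 11)/(w + 2) − (35/6)| < |w − 4|/(6·3) = (1/18)|w − 4|, which is < ε once |w − 4| < 18ε.
Take δ = min(3, 18ε). Then 0 < |w − 4| < δ forces both bounds, so |(6w + 11)/(w + 2) − (35/6)| < ε.

δ = min(3, 18ε)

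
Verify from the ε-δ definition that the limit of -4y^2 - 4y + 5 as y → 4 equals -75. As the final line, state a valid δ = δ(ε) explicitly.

Let ε > 0. We want δ > 0 such that 0 < |y − 4| < δ implies |(-4y^2 - 4y + 5) + 75| < ε.
(-4y^2 - 4y + 5) + 75 = -4y^2 - 4y + 80 = (y − 4)(-4y - 20).
So |(-4y^2 - 4y + 5) + 75| = |y − 4|·|-4y - 20|.
Assume first that |y − 4| < 1, so |y| < 5. Then |-4y - 20| ≤ 4·5 + 20 = 40.
Hence |(-4y^2 - 4y + 5) + 75| ≤ 40|y − 4| < ε provided |y − 4| < ε/40.
Take δ = min(1, ε/40). Then 0 < |y − 4| < δ gives both |y − 4| < 1 and |y − 4| < ε/40, so |(-4y^2 - 4y + 5) + 75| < ε.

δ = min(1, ε/40)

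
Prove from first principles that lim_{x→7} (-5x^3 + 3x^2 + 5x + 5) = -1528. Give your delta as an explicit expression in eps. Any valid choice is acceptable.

delta = min(1, eps/795)

Let eps > 0. We want delta > 0 such that 0 < |x − 7| < delta implies |(-5x^3 + 3x^2 + 5x + 5) + 1528| < eps.
(-5x^3 + 3x^2 + 5x + 5) + 1528 = -5x^3 + 3x^2 + 5x + 1533 = (x − 7)(-5x^2 - 32x - 219).
So |(-5x^3 + 3x^2 + 5x + 5) + 1528| = |x − 7|·|-5x^2 - 32x - 219|.
Assume first that |x − 7| < 1, so |x| < 8. Then |-5x^2 - 32x - 219| ≤ 5·8^2 + 32·8 + 219 = 795.
Hence |(-5x^3 + 3x^2 + 5x + 5) + 1528| ≤ 795|x − 7| < eps provided |x − 7| < eps/795.
Take delta = min(1, eps/795). Then 0 < |x − 7| < delta gives both |x − 7| < 1 and |x − 7| < eps/795, so |(-5x^3 + 3x^2 + 5x + 5) + 1528| < eps.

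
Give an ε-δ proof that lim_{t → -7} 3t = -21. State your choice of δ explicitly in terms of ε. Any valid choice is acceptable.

Fix ε > 0. We need δ > 0 so that 0 < |t + 7| < δ implies |(3t) + 21| < ε.
|(3t) + 21| = |3t + 21| = 3|t + 7|.
So 3|t + 7| < ε exactly when |t + 7| < ε/3.
Take δ = ε/3. If 0 < |t + 7| < δ then |(3t) + 21| = 3|t + 7| < 3·(ε/3) = ε.

δ = ε/3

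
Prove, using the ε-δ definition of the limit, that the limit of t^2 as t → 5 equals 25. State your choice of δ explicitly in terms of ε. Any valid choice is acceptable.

δ = min(1, ε/11)

Fix ε > 0. We seek δ > 0 with 0 < |t − 5| < δ ⇒ |t^2 − 25| < ε.
Factor: t^2 − 25 = (t − 5)(t + 5), so |t^2 − 25| = |t − 5|·|t + 5|.
Impose δ ≤ 1 so that |t| < 6; then |t + 5| ≤ 11.
Hence |t^2 − 25| ≤ 11|t − 5|, which is < ε once |t − 5| < ε/11.
Take δ = min(1, ε/11). If 0 < |t − 5| < δ then both bounds hold and |t^2 − 25| ≤ 11|t − 5| < 11·(ε/11) = ε.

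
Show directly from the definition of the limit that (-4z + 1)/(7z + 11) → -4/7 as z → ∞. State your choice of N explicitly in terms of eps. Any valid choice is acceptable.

N = (51/49)/eps

Let eps > 0. We seek N > 0 such that z > N implies |(-4z + 1)/(7z + 11) + 4/7| < eps.
(-4z + 1)/(7z + 11) + 4/7 = (7(-4z + 1) − (-4)(7z + 11)) / (7(7z + 11)) = 51/(7(7z + 11)).
For z > 0 we have 7z + 11 > 7z, so |(-4z + 1)/(7z + 11) + 4/7| = 51/(7(7z + 11)) < 51/(7·7z) = (51/49)/z.
Thus |(-4z + 1)/(7z + 11) + 4/7| < eps whenever z > (51/49)/eps.
Take N = (51/49)/eps. If z > N then |(-4z + 1)/(7z + 11) + 4/7| < (51/49)/z < eps.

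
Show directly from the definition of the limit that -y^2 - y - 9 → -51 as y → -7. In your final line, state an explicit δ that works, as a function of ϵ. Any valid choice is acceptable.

δ = min(1, ϵ/14)

Let ϵ > 0. We want δ > 0 such that 0 < |y + 7| < δ implies |(-y^2 - y - 9) + 51| < ϵ.
(-y^2 - y - 9) + 51 = -y^2 - y + 42 = (y + 7)(-y + 6).
So |(-y^2 - y - 9) + 51| = |y + 7|·|-y + 6|.
Require δ ≤ 1. Then |y + 7| < 1 gives |y| < 8, and by the triangle inequality |-y + 6| ≤ 8 + 6 = 14.
Hence |(-y^2 - y - 9) + 51| ≤ 14|y + 7| < ϵ provided |y + 7| < ϵ/14.
Choosing δ = min(1, ϵ/14) ensures both conditions, hence |(-y^2 - y - 9) + 51| < ϵ.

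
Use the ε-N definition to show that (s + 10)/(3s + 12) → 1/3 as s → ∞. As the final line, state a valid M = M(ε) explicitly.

M = 2/ε

Fix ε > 0. We seek M > 0 such that s > M implies |(s + 10)/(3s + 12) − (1/3)| < ε.
(s + 10)/(3s + 12) − (1/3) = (3(s + 10) − (3s + 12)) / (3(3s + 12)) = 18/(3(3s + 12)).
For s > 0 we have 3s + 12 > 3s, so |(s + 10)/(3s + 12) − (1/3)| = 18/(3(3s + 12)) < 18/(3·3s) = 2/s.
Thus |(s + 10)/(3s + 12) − (1/3)| < ε whenever s > 2/ε.
Take M = 2/ε. If s > M then |(s + 10)/(3s + 12) − (1/3)| < 2/s < ε.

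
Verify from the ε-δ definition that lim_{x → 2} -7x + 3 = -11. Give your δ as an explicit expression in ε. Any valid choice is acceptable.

Let ε > 0 be given. We need δ > 0 so that 0 < |x − 2| < δ implies |(-7x + 3) + 11| < ε.
Since (-7x + 3) + 11 = -7(x − 2), we have |(-7x + 3) + 11| = 7|x − 2|.
Thus it suffices that |x − 2| < ε/7.
Choosing δ = ε/7 gives |(-7x + 3) + 11| = 7|x − 2| < ε whenever |x − 2| < δ.

δ = ε/7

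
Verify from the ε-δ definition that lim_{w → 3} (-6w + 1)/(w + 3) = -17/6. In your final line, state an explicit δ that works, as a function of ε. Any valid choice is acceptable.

δ = min(3, (18/19)ε)

Let ε > 0. We want δ > 0 with 0 < |w − 3| < δ ⇒ |(-6w + 1)/(w + 3) + 17/6| < ε.
Combining over a common denominator, (-6w + 1)/(w + 3) + 17/6 = [(-6w + 1)·6 − (-17)·(w + 3)] / [6·(w + 3)] = -19(w − 3) / (6(w + 3)).
So |(-6w + 1)/(w + 3) + 17/6| = 19|w − 3| / (6·|w + 3|).
Restrict δ ≤ 3. Then |w − 3| < 3 gives |w + 3| = |(w − 3) + 6| ≥ 6 − 3 = 3.
Hence |(-6w + 1)/(w + 3) + 17/6| < 19|w − 3|/(6·3) = (19/18)|w − 3|, which is < ε once |w − 3| < (18/19)ε.
Take δ = min(3, (18/19)ε). Then 0 < |w − 3| < δ forces both bounds, so |(-6w + 1)/(w + 3) + 17/6| < ε.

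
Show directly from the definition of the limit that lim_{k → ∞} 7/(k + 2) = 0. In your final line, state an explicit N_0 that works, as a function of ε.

N_0 = 7/ε

Let ε > 0. For k ≥ 1, |7/(k + 2) − 0| = 7/(k + 2) ≤ 7/k.
We need 7/k < ε, i.e. k > 7/ε.
Take N_0 = 7/ε. If k > N_0 then |7/(k + 2)| ≤ 7/k < ε.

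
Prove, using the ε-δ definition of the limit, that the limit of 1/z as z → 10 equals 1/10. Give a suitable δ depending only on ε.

δ = min(5, 50ε)

Let ε > 0 be given. We seek δ > 0 such that 0 < |z − 10| < δ implies |1/z − (1/10)| < ε.
|1/z − (1/10)| = |10 − z|/(10·|z|) = |z − 10|/(10|z|).
Require δ ≤ 5 so that |z| > 10 − 5 = 5, hence 10|z| > 50.
Then |1/z − (1/10)| < |z − 10|/50, which is < ε when |z − 10| < 50ε.
Take δ = min(5, 50ε). Then 0 < |z − 10| < δ gives both |z − 10| < 5 and |z − 10| < 50ε, so |1/z − (1/10)| < ε.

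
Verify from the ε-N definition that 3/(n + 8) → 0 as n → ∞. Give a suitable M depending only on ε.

Suppose ε > 0. For n ≥ 1, |3/(n + 8) − 0| = 3/(n + 8) ≤ 3/n.
We need 3/n < ε, i.e. n > 3/ε.
Take M = 3/ε. If n > M then |3/(n + 8)| ≤ 3/n < ε.

M = 3/ε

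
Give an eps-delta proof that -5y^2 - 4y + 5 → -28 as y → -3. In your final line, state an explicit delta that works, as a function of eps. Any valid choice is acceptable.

Let eps > 0. We want delta > 0 such that 0 < |y + 3| < delta implies |(-5y^2 - 4y + 5) + 28| < eps.
(-5y^2 - 4y + 5) + 28 = -5y^2 - 4y + 33 = (y + 3)(-5y + 11).
So |(-5y^2 - 4y + 5) + 28| = |y + 3|·|-5y + 11|.
Require delta ≤ 2. Then |y + 3| < 2 gives |y| < 5, and by the triangle inequality |-5y + 11| ≤ 5·5 + 11 = 36.
Hence |(-5y^2 - 4y + 5) + 28| ≤ 36|y + 3| < eps provided |y + 3| < eps/36.
Take delta = min(2, eps/36). Then 0 < |y + 3| < delta gives both |y + 3| < 2 and |y + 3| < eps/36, so |(-5y^2 - 4y + 5) + 28| < eps.

delta = min(2, eps/36)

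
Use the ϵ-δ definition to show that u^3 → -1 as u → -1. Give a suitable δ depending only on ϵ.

Suppose ϵ > 0. We seek δ > 0 with 0 < |u + 1| < δ ⇒ |u^3 + 1| < ϵ.
Factor: u^3 + 1 = (u + 1)(u^2 - u + 1), so |u^3 + 1| = |u + 1|·|u^2 - u + 1|.
Restrict δ ≤ 1. Then |u + 1| < 1 gives |u| < 2, so by the triangle inequality |u^2 - u + 1| ≤ 2^2 + 2 + 1 = 7.
Hence |u^3 + 1| ≤ 7|u + 1|, which is < ϵ once |u + 1| < ϵ/7.
Take δ = min(1, ϵ/7). If 0 < |u + 1| < δ then both bounds hold and |u^3 + 1| ≤ 7|u + 1| < 7·(ϵ/7) = ϵ.

δ = min(1, ϵ/7)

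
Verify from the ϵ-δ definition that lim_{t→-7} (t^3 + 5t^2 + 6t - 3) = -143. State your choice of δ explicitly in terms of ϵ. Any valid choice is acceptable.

Suppose ϵ > 0. We want δ > 0 such that 0 < |t + 7| < δ implies |(t^3 + 5t^2 + 6t - 3) + 143| < ϵ.
(t^3 + 5t^2 + 6t - 3) + 143 = t^3 + 5t^2 + 6t + 140 = (t + 7)(t^2 - 2t + 20).
So |(t^3 + 5t^2 + 6t - 3) + 143| = |t + 7|·|t^2 - 2t + 20|.
Assume first that |t + 7| < 1, so |t| < 8. Then |t^2 - 2t + 20| ≤ 8^2 + 2·8 + 20 = 100.
Hence |(t^3 + 5t^2 + 6t - 3) + 143| ≤ 100|t + 7| < ϵ provided |t + 7| < ϵ/100.
Choosing δ = min(1, ϵ/100) ensures both conditions, hence |(t^3 + 5t^2 + 6t - 3) + 143| < ϵ.

δ = min(1, ϵ/100)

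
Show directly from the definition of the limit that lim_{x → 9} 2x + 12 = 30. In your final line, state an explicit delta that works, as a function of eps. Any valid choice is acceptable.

Let eps > 0 be given. We need delta > 0 so that 0 < |x − 9| < delta implies |(2x + 12) − 30| < eps.
|(2x + 12) − 30| = |2x - 18| = 2|x − 9|.
So 2|x − 9| < eps exactly when |x − 9| < eps/2.
Choosing delta = eps/2 gives |(2x + 12) − 30| = 2|x − 9| < eps whenever |x − 9| < delta.

delta = eps/2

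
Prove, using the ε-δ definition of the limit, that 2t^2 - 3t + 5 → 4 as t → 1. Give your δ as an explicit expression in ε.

δ = min(1, ε/5)

Suppose ε > 0. We want δ > 0 such that 0 < |t − 1| < δ implies |(2t^2 - 3t + 5) − 4| < ε.
(2t^2 - 3t + 5) − 4 = 2t^2 - 3t + 1 = (t − 1)(2t - 1).
So |(2t^2 - 3t + 5) − 4| = |t − 1|·|2t - 1|.
Assume first that |t − 1| < 1, so |t| < 2. Then |2t - 1| ≤ 2·2 + 1 = 5.
Hence |(2t^2 - 3t + 5) − 4| ≤ 5|t − 1| < ε provided |t − 1| < ε/5.
Choosing δ = min(1, ε/5) ensures both conditions, hence |(2t^2 - 3t + 5) − 4| < ε.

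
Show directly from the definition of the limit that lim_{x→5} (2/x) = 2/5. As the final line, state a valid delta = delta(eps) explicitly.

Suppose eps > 0. We seek delta > 0 such that 0 < |x − 5| < delta implies |2/x − (2/5)| < eps.
|2/x − (2/5)| = 2·|5 − x|/(5·|x|) = 2|x − 5|/(5|x|).
Restrict delta ≤ 5/2. Then |x − 5| < 5/2 gives |x| > 5/2, so 5|x| > 25/2.
Then |2/x − (2/5)| < 2|x − 5|/(25/2), which is < eps when |x − 5| < (25/4)eps.
Take delta = min(5/2, (25/4)eps). Then 0 < |x − 5| < delta gives both |x − 5| < 5/2 and |x − 5| < (25/4)eps, so |2/x − (2/5)| < eps.

delta = min(5/2, (25/4)eps)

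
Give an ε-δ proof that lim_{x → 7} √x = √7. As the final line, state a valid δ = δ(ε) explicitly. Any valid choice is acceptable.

δ = min(7, √7·ε)

Fix ε > 0. We want δ > 0 such that 0 < |x − 7| < δ implies |√x − √7| < ε.
Multiplying by the conjugate, |√x − √7| = |x − 7|/(√x + √7).
Restrict δ ≤ 7 so that |x − 7| < 7 forces x > 0, and then √x + √7 > √7.
Hence |√x − √7| < |x − 7|/√7, which is < ε once |x − 7| < √7·ε.
Take δ = min(7, √7·ε). If 0 < |x − 7| < δ then x > 0 and |√x − √7| < |x − 7|/√7 < ε.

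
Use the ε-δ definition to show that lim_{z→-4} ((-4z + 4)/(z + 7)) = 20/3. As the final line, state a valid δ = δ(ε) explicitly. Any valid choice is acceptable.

δ = min(3/2, (9/64)ε)

Let ε > 0 be given. We want δ > 0 with 0 < |z + 4| < δ ⇒ |(-4z + 4)/(z + 7) − (20/3)| < ε.
Combining over a common denominator, (-4z + 4)/(z + 7) − (20/3) = [(-4z + 4)·3 − 20·(z + 7)] / [3·(z + 7)] = -32(z + 4) / (3(z + 7)).
So |(-4z + 4)/(z + 7) − (20/3)| = 32|z + 4| / (3·|z + 7|).
Restrict δ ≤ 3/2. Then |z + 4| < 3/2 gives |z + 7| = |(z + 4) + 3| ≥ 3 − 3/2 = 3/2.
Hence |(-4z + 4)/(z + 7) − (20/3)| < 32|z + 4|/(3·(3/2)) = (64/9)|z + 4|, which is < ε once |z + 4| < (9/64)ε.
Take δ = min(3/2, (9/64)ε). Then 0 < |z + 4| < δ forces both bounds, so |(-4z + 4)/(z + 7) − (20/3)| < ε.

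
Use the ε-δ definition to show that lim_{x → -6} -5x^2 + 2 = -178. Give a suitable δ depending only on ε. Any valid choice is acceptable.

δ = min(1, ε/65)

Suppose ε > 0. We want δ > 0 such that 0 < |x + 6| < δ implies |(-5x^2 + 2) + 178| < ε.
(-5x^2 + 2) + 178 = -5x^2 + 180 = (x + 6)(-5x + 30).
So |(-5x^2 + 2) + 178| = |x + 6|·|-5x + 30|.
Assume first that |x + 6| < 1, so |x| < 7. Then |-5x + 30| ≤ 5·7 + 30 = 65.
Hence |(-5x^2 + 2) + 178| ≤ 65|x + 6| < ε provided |x + 6| < ε/65.
Take δ = min(1, ε/65). Then 0 < |x + 6| < δ gives both |x + 6| < 1 and |x + 6| < ε/65, so |(-5x^2 + 2) + 178| < ε.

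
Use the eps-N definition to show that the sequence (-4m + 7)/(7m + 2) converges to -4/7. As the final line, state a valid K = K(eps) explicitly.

Fix eps > 0. For m ≥ 1, |(-4m + 7)/(7m + 2) + 4/7| = |57|/(7(7m + 2)) = 57/(7(7m + 2)).
Since 7m + 2 ≥ 7m for m ≥ 1, this is ≤ 57/(7·7m) = (57/49)/m.
So |(-4m + 7)/(7m + 2) + 4/7| < eps whenever m > (57/49)/eps.
Take K = (57/49)/eps. If m > K then |(-4m + 7)/(7m + 2) + 4/7| ≤ (57/49)/m < eps.

K = (57/49)/eps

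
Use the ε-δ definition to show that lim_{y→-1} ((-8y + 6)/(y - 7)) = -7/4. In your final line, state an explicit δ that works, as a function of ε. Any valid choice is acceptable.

δ = min(4, (16/25)ε)

Let ε > 0. We want δ > 0 with 0 < |y + 1| < δ ⇒ |(-8y + 6)/(y - 7) + 7/4| < ε.
Combining over a common denominator, (-8y + 6)/(y - 7) + 7/4 = [(-8y + 6)·(-8) − 14·(y - 7)] / [(-8)·(y - 7)] = 50(y + 1) / ((-8)(y - 7)).
So |(-8y + 6)/(y - 7) + 7/4| = 50|y + 1| / (8·|y − 7|).
Restrict δ ≤ 4. Then |y + 1| < 4 gives |y − 7| = |(y + 1) + (-8)| ≥ 8 − 4 = 4.
Hence |(-8y + 6)/(y - 7) + 7/4| < 50|y + 1|/(8·4) = (25/16)|y + 1|, which is < ε once |y + 1| < (16/25)ε.
Take δ = min(4, (16/25)ε). Then 0 < |y + 1| < δ forces both bounds, so |(-8y + 6)/(y - 7) + 7/4| < ε.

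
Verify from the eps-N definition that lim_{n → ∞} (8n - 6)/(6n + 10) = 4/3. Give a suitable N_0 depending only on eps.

N_0 = (29/9)/eps

Let eps > 0 be given. For n ≥ 1, |(8n - 6)/(6n + 10) − (4/3)| = |-116|/(6(6n + 10)) = 116/(6(6n + 10)).
Since 6n + 10 ≥ 6n for n ≥ 1, this is ≤ 116/(6·6n) = (29/9)/n.
So |(8n - 6)/(6n + 10) − (4/3)| < eps whenever n > (29/9)/eps.
Take N_0 = (29/9)/eps. If n > N_0 then |(8n - 6)/(6n + 10) − (4/3)| ≤ (29/9)/n < eps.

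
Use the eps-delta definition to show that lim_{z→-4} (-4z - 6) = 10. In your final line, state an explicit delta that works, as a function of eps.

Let eps > 0. We need delta > 0 so that 0 < |z + 4| < delta implies |(-4z - 6) − 10| < eps.
Since (-4z - 6) − 10 = -4(z + 4), we have |(-4z - 6) − 10| = 4|z + 4|.
So 4|z + 4| < eps exactly when |z + 4| < eps/4.
Choosing delta = eps/4 gives |(-4z - 6) − 10| = 4|z + 4| < eps whenever |z + 4| < delta.

delta = eps/4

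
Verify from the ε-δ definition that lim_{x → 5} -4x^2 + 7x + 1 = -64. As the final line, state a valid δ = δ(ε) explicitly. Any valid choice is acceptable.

Suppose ε > 0. We want δ > 0 such that 0 < |x − 5| < δ implies |(-4x^2 + 7x + 1) + 64| < ε.
(-4x^2 + 7x + 1) + 64 = -4x^2 + 7x + 65 = (x − 5)(-4x - 13).
So |(-4x^2 + 7x + 1) + 64| = |x − 5|·|-4x - 13|.
Assume first that |x − 5| < 2, so |x| < 7. Then |-4x - 13| ≤ 4·7 + 13 = 41.
Hence |(-4x^2 + 7x + 1) + 64| ≤ 41|x − 5| < ε provided |x − 5| < ε/41.
Take δ = min(2, ε/41). Then 0 < |x − 5| < δ gives both |x − 5| < 2 and |x − 5| < ε/41, so |(-4x^2 + 7x + 1) + 64| < ε.

δ = min(2, ε/41)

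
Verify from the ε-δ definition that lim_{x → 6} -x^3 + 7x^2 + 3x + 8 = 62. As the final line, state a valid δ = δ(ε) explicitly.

Let ε > 0 be given. We want δ > 0 such that 0 < |x − 6| < δ implies |(-x^3 + 7x^2 + 3x + 8) − 62| < ε.
(-x^3 + 7x^2 + 3x + 8) − 62 = -x^3 + 7x^2 + 3x - 54 = (x − 6)(-x^2 + x + 9).
So |(-x^3 + 7x^2 + 3x + 8) − 62| = |x − 6|·|-x^2 + x + 9|.
Require δ ≤ 2. Then |x − 6| < 2 gives |x| < 8, and by the triangle inequality |-x^2 + x + 9| ≤ 8^2 + 8 + 9 = 81.
Hence |(-x^3 + 7x^2 + 3x + 8) − 62| ≤ 81|x − 6| < ε provided |x − 6| < ε/81.
Take δ = min(2, ε/81). Then 0 < |x − 6| < δ gives both |x − 6| < 2 and |x − 6| < ε/81, so |(-x^3 + 7x^2 + 3x + 8) − 62| < ε.

δ = min(2, ε/81)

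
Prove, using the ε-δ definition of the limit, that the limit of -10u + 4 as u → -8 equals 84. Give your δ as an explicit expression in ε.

δ = ε/10

Fix ε > 0. We need δ > 0 so that 0 < |u + 8| < δ implies |(-10u + 4) − 84| < ε.
|(-10u + 4) − 84| = |-10u - 80| = 10|u + 8|.
So 10|u + 8| < ε exactly when |u + 8| < ε/10.
Take δ = ε/10. If 0 < |u + 8| < δ then |(-10u + 4) − 84| = 10|u + 8| < 10·(ε/10) = ε.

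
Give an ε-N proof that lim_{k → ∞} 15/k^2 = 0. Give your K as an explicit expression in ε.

Fix ε > 0. For k ≥ 1, |15/k^2 − 0| = 15/k^2.
15/k^2 < ε ⇔ k^2 > 15/ε ⇔ k > (15/ε)^{1/2}.
Take K = (15/ε)^{1/2}. Then k > K implies 15/k^2 < ε.

K = (15/ε)^{1/2}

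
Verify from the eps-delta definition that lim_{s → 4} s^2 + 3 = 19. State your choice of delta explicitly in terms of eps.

Fix eps > 0. We want delta > 0 such that 0 < |s − 4| < delta implies |(s^2 + 3) − 19| < eps.
(s^2 + 3) − 19 = s^2 - 16 = (s − 4)(s + 4).
So |(s^2 + 3) − 19| = |s − 4|·|s + 4|.
Require delta ≤ 2. Then |s − 4| < 2 gives |s| < 6, and by the triangle inequality |s + 4| ≤ 6 + 4 = 10.
Hence |(s^2 + 3) − 19| ≤ 10|s − 4| < eps provided |s − 4| < eps/10.
Take delta = min(2, eps/10). Then 0 < |s − 4| < delta gives both |s − 4| < 2 and |s − 4| < eps/10, so |(s^2 + 3) − 19| < eps.

delta = min(2, eps/10)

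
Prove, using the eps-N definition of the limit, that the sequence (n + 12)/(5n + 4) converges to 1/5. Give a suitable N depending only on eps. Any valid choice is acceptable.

N = (56/25)/eps

Let eps > 0 be given. For n ≥ 1, |(n + 12)/(5n + 4) − (1/5)| = |56|/(5(5n + 4)) = 56/(5(5n + 4)).
Since 5n + 4 ≥ 5n for n ≥ 1, this is ≤ 56/(5·5n) = (56/25)/n.
So |(n + 12)/(5n + 4) − (1/5)| < eps whenever n > (56/25)/eps.
Take N = (56/25)/eps. If n > N then |(n + 12)/(5n + 4) − (1/5)| ≤ (56/25)/n < eps.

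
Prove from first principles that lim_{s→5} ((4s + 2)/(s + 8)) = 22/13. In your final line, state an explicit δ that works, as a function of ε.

Let ε > 0. We want δ > 0 with 0 < |s − 5| < δ ⇒ |(4s + 2)/(s + 8) − (22/13)| < ε.
Combining over a common denominator, (4s + 2)/(s + 8) − (22/13) = [(4s + 2)·13 − 22·(s + 8)] / [13·(s + 8)] = 30(s − 5) / (13(s + 8)).
So |(4s + 2)/(s + 8) − (22/13)| = 30|s − 5| / (13·|s + 8|).
Require δ ≤ 13/2, so |s + 8| ≥ |13| − |s − 5| > 13 − 13/2 = 13/2.
Hence |(4s + 2)/(s + 8) − (22/13)| < 30|s − 5|/(13·(13/2)) = (60/169)|s − 5|, which is < ε once |s − 5| < (169/60)ε.
Take δ = min(13/2, (169/60)ε). Then 0 < |s − 5| < δ forces both bounds, so |(4s + 2)/(s + 8) − (22/13)| < ε.

δ = min(13/2, (169/60)ε)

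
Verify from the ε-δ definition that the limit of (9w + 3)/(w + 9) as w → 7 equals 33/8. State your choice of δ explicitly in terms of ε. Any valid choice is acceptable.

Suppose ε > 0. We want δ > 0 with 0 < |w − 7| < δ ⇒ |(9w + 3)/(w + 9) − (33/8)| < ε.
Combining over a common denominator, (9w + 3)/(w + 9) − (33/8) = [(9w + 3)·16 − 66·(w + 9)] / [16·(w + 9)] = 78(w − 7) / (16(w + 9)).
So |(9w + 3)/(w + 9) − (33/8)| = 78|w − 7| / (16·|w + 9|).
Require δ ≤ 8, so |w + 9| ≥ |16| − |w − 7| > 16 − 8 = 8.
Hence |(9w + 3)/(w + 9) − (33/8)| < 78|w − 7|/(16·8) = (39/64)|w − 7|, which is < ε once |w − 7| < (64/39)ε.
Take δ = min(8, (64/39)ε). Then 0 < |w − 7| < δ forces both bounds, so |(9w + 3)/(w + 9) − (33/8)| < ε.

δ = min(8, (64/39)ε)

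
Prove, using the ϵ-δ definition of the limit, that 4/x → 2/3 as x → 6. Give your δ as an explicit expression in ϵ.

δ = min(3, (9/2)ϵ)

Fix ϵ > 0. We seek δ > 0 such that 0 < |x − 6| < δ implies |4/x − (2/3)| < ϵ.
|4/x − (2/3)| = 4·|6 − x|/(6·|x|) = 4|x − 6|/(6|x|).
Require δ ≤ 3 so that |x| > 6 − 3 = 3, hence 6|x| > 18.
Then |4/x − (2/3)| < 4|x − 6|/18, which is < ϵ when |x − 6| < (9/2)ϵ.
Take δ = min(3, (9/2)ϵ). Then 0 < |x − 6| < δ gives both |x − 6| < 3 and |x − 6| < (9/2)ϵ, so |4/x − (2/3)| < ϵ.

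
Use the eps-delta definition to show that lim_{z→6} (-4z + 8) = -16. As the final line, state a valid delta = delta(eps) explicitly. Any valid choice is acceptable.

Let eps > 0 be given. We need delta > 0 so that 0 < |z − 6| < delta implies |(-4z + 8) + 16| < eps.
|(-4z + 8) + 16| = |-4z + 24| = 4|z − 6|.
So 4|z − 6| < eps exactly when |z − 6| < eps/4.
Take delta = eps/4. If 0 < |z − 6| < delta then |(-4z + 8) + 16| = 4|z − 6| < 4·(eps/4) = eps.

delta = eps/4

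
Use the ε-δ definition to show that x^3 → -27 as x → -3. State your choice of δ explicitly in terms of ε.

δ = min(1, ε/37)

Let ε > 0 be given. We seek δ > 0 with 0 < |x + 3| < δ ⇒ |x^3 + 27| < ε.
Factor: x^3 + 27 = (x + 3)(x^2 - 3x + 9), so |x^3 + 27| = |x + 3|·|x^2 - 3x + 9|.
Impose δ ≤ 1 so that |x| < 4; then |x^2 - 3x + 9| ≤ 37.
Hence |x^3 + 27| ≤ 37|x + 3|, which is < ε once |x + 3| < ε/37.
Take δ = min(1, ε/37). If 0 < |x + 3| < δ then both bounds hold and |x^3 + 27| ≤ 37|x + 3| < 37·(ε/37) = ε.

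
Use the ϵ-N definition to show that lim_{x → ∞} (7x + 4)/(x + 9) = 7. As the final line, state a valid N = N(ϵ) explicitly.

N = 59/ϵ

Suppose ϵ > 0. We seek N > 0 such that x > N implies |(7x + 4)/(x + 9) − 7| < ϵ.
(7x + 4)/(x + 9) − 7 = ((7x + 4) − 7(x + 9)) / ((x + 9)) = -59/((x + 9)).
For x > 0 we have x + 9 > x, so |(7x + 4)/(x + 9) − 7| = 59/((x + 9)) < 59/(x) = 59/x.
Thus |(7x + 4)/(x + 9) − 7| < ϵ whenever x > 59/ϵ.
Take N = 59/ϵ. If x > N then |(7x + 4)/(x + 9) − 7| < 59/x < ϵ.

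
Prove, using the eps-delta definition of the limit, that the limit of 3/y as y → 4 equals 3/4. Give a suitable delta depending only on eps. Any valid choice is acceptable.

delta = min(2, (8/3)eps)

Fix eps > 0. We seek delta > 0 such that 0 < |y − 4| < delta implies |3/y − (3/4)| < eps.
|3/y − (3/4)| = 3·|4 − y|/(4·|y|) = 3|y − 4|/(4|y|).
Restrict delta ≤ 2. Then |y − 4| < 2 gives |y| > 2, so 4|y| > 8.
Then |3/y − (3/4)| < 3|y − 4|/8, which is < eps when |y − 4| < (8/3)eps.
Take delta = min(2, (8/3)eps). Then 0 < |y − 4| < delta gives both |y − 4| < 2 and |y − 4| < (8/3)eps, so |3/y − (3/4)| < eps.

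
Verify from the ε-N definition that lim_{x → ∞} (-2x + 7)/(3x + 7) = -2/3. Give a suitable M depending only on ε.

M = (35/9)/ε

Fix ε > 0. We seek M > 0 such that x > M implies |(-2x + 7)/(3x + 7) + 2/3| < ε.
(-2x + 7)/(3x + 7) + 2/3 = (3(-2x + 7) − (-2)(3x + 7)) / (3(3x + 7)) = 35/(3(3x + 7)).
For x > 0 we have 3x + 7 > 3x, so |(-2x + 7)/(3x + 7) + 2/3| = 35/(3(3x + 7)) < 35/(3·3x) = (35/9)/x.
Thus |(-2x + 7)/(3x + 7) + 2/3| < ε whenever x > (35/9)/ε.
Take M = (35/9)/ε. If x > M then |(-2x + 7)/(3x + 7) + 2/3| < (35/9)/x < ε.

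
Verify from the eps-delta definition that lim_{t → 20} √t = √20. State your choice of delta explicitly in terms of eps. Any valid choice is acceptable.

Fix eps > 0. We want delta > 0 such that 0 < |t − 20| < delta implies |√t − √20| < eps.
Rationalise: √t − √20 = (t − 20)/(√t + √20), so |√t − √20| = |t − 20|/(√t + √20).
Restrict delta ≤ 20 so that |t − 20| < 20 forces t > 0, and then √t + √20 > √20.
Hence |√t − √20| < |t − 20|/√20, which is < eps once |t − 20| < √20·eps.
Take delta = min(20, √20·eps). If 0 < |t − 20| < delta then t > 0 and |√t − √20| < |t − 20|/√20 < eps.

delta = min(20, √20·eps)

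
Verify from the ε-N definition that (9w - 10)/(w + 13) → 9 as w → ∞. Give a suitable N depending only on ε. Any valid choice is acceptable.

Let ε > 0. We seek N > 0 such that w > N implies |(9w - 10)/(w + 13) − 9| < ε.
(9w - 10)/(w + 13) − 9 = ((9w - 10) − 9(w + 13)) / ((w + 13)) = -127/((w + 13)).
For w > 0 we have w + 13 > w, so |(9w - 10)/(w + 13) − 9| = 127/((w + 13)) < 127/(w) = 127/w.
Thus |(9w - 10)/(w + 13) − 9| < ε whenever w > 127/ε.
Take N = 127/ε. If w > N then |(9w - 10)/(w + 13) − 9| < 127/w < ε.

N = 127/ε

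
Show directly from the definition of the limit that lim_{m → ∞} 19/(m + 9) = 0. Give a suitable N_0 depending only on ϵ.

N_0 = 19/ϵ

Fix ϵ > 0. For m ≥ 1, |19/(m + 9) − 0| = 19/(m + 9) ≤ 19/m.
We need 19/m < ϵ, i.e. m > 19/ϵ.
Take N_0 = 19/ϵ. If m > N_0 then |19/(m + 9)| ≤ 19/m < ϵ.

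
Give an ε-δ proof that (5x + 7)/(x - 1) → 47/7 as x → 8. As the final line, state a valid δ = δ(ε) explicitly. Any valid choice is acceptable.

δ = min(7/2, (49/24)ε)

Let ε > 0. We want δ > 0 with 0 < |x − 8| < δ ⇒ |(5x + 7)/(x - 1) − (47/7)| < ε.
Combining over a common denominator, (5x + 7)/(x - 1) − (47/7) = [(5x + 7)·7 − 47·(x - 1)] / [7·(x - 1)] = -12(x − 8) / (7(x - 1)).
So |(5x + 7)/(x - 1) − (47/7)| = 12|x − 8| / (7·|x − 1|).
Restrict δ ≤ 7/2. Then |x − 8| < 7/2 gives |x − 1| = |(x − 8) + 7| ≥ 7 − 7/2 = 7/2.
Hence |(5x + 7)/(x - 1) − (47/7)| < 12|x − 8|/(7·(7/2)) = (24/49)|x − 8|, which is < ε once |x − 8| < (49/24)ε.
Take δ = min(7/2, (49/24)ε). Then 0 < |x − 8| < δ forces both bounds, so |(5x + 7)/(x - 1) − (47/7)| < ε.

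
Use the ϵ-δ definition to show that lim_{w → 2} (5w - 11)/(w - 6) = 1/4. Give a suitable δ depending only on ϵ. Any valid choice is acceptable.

Fix ϵ > 0. We want δ > 0 with 0 < |w − 2| < δ ⇒ |(5w - 11)/(w - 6) − (1/4)| < ϵ.
Combining over a common denominator, (5w - 11)/(w - 6) − (1/4) = [(5w - 11)·(-4) − (-1)·(w - 6)] / [(-4)·(w - 6)] = -19(w − 2) / ((-4)(w - 6)).
So |(5w - 11)/(w - 6) − (1/4)| = 19|w − 2| / (4·|w − 6|).
Require δ ≤ 2, so |w − 6| ≥ |-4| − |w − 2| > 4 − 2 = 2.
Hence |(5w - 11)/(w - 6) − (1/4)| < 19|w − 2|/(4·2) = (19/8)|w − 2|, which is < ϵ once |w − 2| < (8/19)ϵ.
Take δ = min(2, (8/19)ϵ). Then 0 < |w − 2| < δ forces both bounds, so |(5w - 11)/(w - 6) − (1/4)| < ϵ.

δ = min(2, (8/19)ϵ)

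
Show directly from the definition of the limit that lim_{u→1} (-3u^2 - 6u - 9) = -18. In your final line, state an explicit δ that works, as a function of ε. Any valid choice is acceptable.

Suppose ε > 0. We want δ > 0 such that 0 < |u − 1| < δ implies |(-3u^2 - 6u - 9) + 18| < ε.
(-3u^2 - 6u - 9) + 18 = -3u^2 - 6u + 9 = (u − 1)(-3u - 9).
So |(-3u^2 - 6u - 9) + 18| = |u − 1|·|-3u - 9|.
Require δ ≤ 1. Then |u − 1| < 1 gives |u| < 2, and by the triangle inequality |-3u - 9| ≤ 3·2 + 9 = 15.
Hence |(-3u^2 - 6u - 9) + 18| ≤ 15|u − 1| < ε provided |u − 1| < ε/15.
Take δ = min(1, ε/15). Then 0 < |u − 1| < δ gives both |u − 1| < 1 and |u − 1| < ε/15, so |(-3u^2 - 6u - 9) + 18| < ε.

δ = min(1, ε/15)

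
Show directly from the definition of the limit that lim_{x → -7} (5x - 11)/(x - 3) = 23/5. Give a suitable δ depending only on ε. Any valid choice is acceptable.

Fix ε > 0. We want δ > 0 with 0 < |x + 7| < δ ⇒ |(5x - 11)/(x - 3) − (23/5)| < ε.
Combining over a common denominator, (5x - 11)/(x - 3) − (23/5) = [(5x - 11)·(-10) − (-46)·(x - 3)] / [(-10)·(x - 3)] = -4(x + 7) / ((-10)(x - 3)).
So |(5x - 11)/(x - 3) − (23/5)| = 4|x + 7| / (10·|x − 3|).
Restrict δ ≤ 5. Then |x + 7| < 5 gives |x − 3| = |(x + 7) + (-10)| ≥ 10 − 5 = 5.
Hence |(5x - 11)/(x - 3) − (23/5)| < 4|x + 7|/(10·5) = (2/25)|x + 7|, which is < ε once |x + 7| < (25/2)ε.
Take δ = min(5, (25/2)ε). Then 0 < |x + 7| < δ forces both bounds, so |(5x - 11)/(x - 3) − (23/5)| < ε.

δ = min(5, (25/2)ε)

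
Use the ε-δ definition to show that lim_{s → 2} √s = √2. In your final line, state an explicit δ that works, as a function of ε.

δ = min(2, √2·ε)

Fix ε > 0. We want δ > 0 such that 0 < |s − 2| < δ implies |√s − √2| < ε.
Rationalise: √s − √2 = (s − 2)/(√s + √2), so |√s − √2| = |s − 2|/(√s + √2).
Restrict δ ≤ 2 so that |s − 2| < 2 forces s > 0, and then √s + √2 > √2.
Hence |√s − √2| < |s − 2|/√2, which is < ε once |s − 2| < √2·ε.
Take δ = min(2, √2·ε). If 0 < |s − 2| < δ then s > 0 and |√s − √2| < |s − 2|/√2 < ε.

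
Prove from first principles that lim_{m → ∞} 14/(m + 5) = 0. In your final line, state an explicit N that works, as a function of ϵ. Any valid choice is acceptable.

Let ϵ > 0. For m ≥ 1, |14/(m + 5) − 0| = 14/(m + 5) ≤ 14/m.
We need 14/m < ϵ, i.e. m > 14/ϵ.
Take N = 14/ϵ. If m > N then |14/(m + 5)| ≤ 14/m < ϵ.

N = 14/ϵ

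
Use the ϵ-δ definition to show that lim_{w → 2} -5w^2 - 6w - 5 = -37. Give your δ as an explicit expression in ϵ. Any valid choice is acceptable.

Let ϵ > 0. We want δ > 0 such that 0 < |w − 2| < δ implies |(-5w^2 - 6w - 5) + 37| < ϵ.
(-5w^2 - 6w - 5) + 37 = -5w^2 - 6w + 32 = (w − 2)(-5w - 16).
So |(-5w^2 - 6w - 5) + 37| = |w − 2|·|-5w - 16|.
Require δ ≤ 2. Then |w − 2| < 2 gives |w| < 4, and by the triangle inequality |-5w - 16| ≤ 5·4 + 16 = 36.
Hence |(-5w^2 - 6w - 5) + 37| ≤ 36|w − 2| < ϵ provided |w − 2| < ϵ/36.
Take δ = min(2, ϵ/36). Then 0 < |w − 2| < δ gives both |w − 2| < 2 and |w − 2| < ϵ/36, so |(-5w^2 - 6w - 5) + 37| < ϵ.

δ = min(2, ϵ/36)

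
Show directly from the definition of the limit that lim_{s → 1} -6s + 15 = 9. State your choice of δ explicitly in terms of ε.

Let ε > 0. We need δ > 0 so that 0 < |s − 1| < δ implies |(-6s + 15) − 9| < ε.
|(-6s + 15) − 9| = |-6s + 6| = 6|s − 1|.
Thus it suffices that |s − 1| < ε/6.
Choosing δ = ε/6 gives |(-6s + 15) − 9| = 6|s − 1| < ε whenever |s − 1| < δ.

δ = ε/6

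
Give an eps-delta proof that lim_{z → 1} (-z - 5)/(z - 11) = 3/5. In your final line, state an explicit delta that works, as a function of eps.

delta = min(5, (25/8)eps)

Let eps > 0. We want delta > 0 with 0 < |z − 1| < delta ⇒ |(-z - 5)/(z - 11) − (3/5)| < eps.
Combining over a common denominator, (-z - 5)/(z - 11) − (3/5) = [(-z - 5)·(-10) − (-6)·(z - 11)] / [(-10)·(z - 11)] = 16(z − 1) / ((-10)(z - 11)).
So |(-z - 5)/(z - 11) − (3/5)| = 16|z − 1| / (10·|z − 11|).
Require delta ≤ 5, so |z − 11| ≥ |-10| − |z − 1| > 10 − 5 = 5.
Hence |(-z - 5)/(z - 11) − (3/5)| < 16|z − 1|/(10·5) = (8/25)|z − 1|, which is < eps once |z − 1| < (25/8)eps.
Take delta = min(5, (25/8)eps). Then 0 < |z − 1| < delta forces both bounds, so |(-z - 5)/(z - 11) − (3/5)| < eps.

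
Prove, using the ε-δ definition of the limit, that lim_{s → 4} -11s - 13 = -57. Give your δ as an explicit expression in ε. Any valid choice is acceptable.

δ = ε/11

Fix ε > 0. We need δ > 0 so that 0 < |s − 4| < δ implies |(-11s - 13) + 57| < ε.
Since (-11s - 13) + 57 = -11(s − 4), we have |(-11s - 13) + 57| = 11|s − 4|.
Thus it suffices that |s − 4| < ε/11.
Choosing δ = ε/11 gives |(-11s - 13) + 57| = 11|s − 4| < ε whenever |s − 4| < δ.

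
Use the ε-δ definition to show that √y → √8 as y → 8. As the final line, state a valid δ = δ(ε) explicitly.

δ = min(8, √8·ε)

Suppose ε > 0. We want δ > 0 such that 0 < |y − 8| < δ implies |√y − √8| < ε.
Rationalise: √y − √8 = (y − 8)/(√y + √8), so |√y − √8| = |y − 8|/(√y + √8).
Restrict δ ≤ 8 so that |y − 8| < 8 forces y > 0, and then √y + √8 > √8.
Hence |√y − √8| < |y − 8|/√8, which is < ε once |y − 8| < √8·ε.
Take δ = min(8, √8·ε). If 0 < |y − 8| < δ then y > 0 and |√y − √8| < |y − 8|/√8 < ε.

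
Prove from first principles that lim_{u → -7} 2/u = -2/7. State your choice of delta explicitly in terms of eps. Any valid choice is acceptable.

Let eps > 0 be given. We seek delta > 0 such that 0 < |u + 7| < delta implies |2/u + 2/7| < eps.
|2/u + 2/7| = 2·|-7 − u|/(7·|u|) = 2|u + 7|/(7|u|).
Require delta ≤ 7/2 so that |u| > 7 − 7/2 = 7/2, hence 7|u| > 49/2.
Then |2/u + 2/7| < 2|u + 7|/(49/2), which is < eps when |u + 7| < (49/4)eps.
Take delta = min(7/2, (49/4)eps). Then 0 < |u + 7| < delta gives both |u + 7| < 7/2 and |u + 7| < (49/4)eps, so |2/u + 2/7| < eps.

delta = min(7/2, (49/4)eps)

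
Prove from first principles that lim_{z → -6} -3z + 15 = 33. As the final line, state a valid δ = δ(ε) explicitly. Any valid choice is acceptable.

Fix ε > 0. We need δ > 0 so that 0 < |z + 6| < δ implies |(-3z + 15) − 33| < ε.
|(-3z + 15) − 33| = |-3z - 18| = 3|z + 6|.
Thus it suffices that |z + 6| < ε/3.
Take δ = ε/3. If 0 < |z + 6| < δ then |(-3z + 15) − 33| = 3|z + 6| < 3·(ε/3) = ε.

δ = ε/3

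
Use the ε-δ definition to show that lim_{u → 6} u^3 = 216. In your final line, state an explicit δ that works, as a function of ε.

δ = min(1, ε/127)

Fix ε > 0. We seek δ > 0 with 0 < |u − 6| < δ ⇒ |u^3 − 216| < ε.
Factor: u^3 − 216 = (u − 6)(u^2 + 6u + 36), so |u^3 − 216| = |u − 6|·|u^2 + 6u + 36|.
Impose δ ≤ 1 so that |u| < 7; then |u^2 + 6u + 36| ≤ 127.
Hence |u^3 − 216| ≤ 127|u − 6|, which is < ε once |u − 6| < ε/127.
Take δ = min(1, ε/127). If 0 < |u − 6| < δ then both bounds hold and |u^3 − 216| ≤ 127|u − 6| < 127·(ε/127) = ε.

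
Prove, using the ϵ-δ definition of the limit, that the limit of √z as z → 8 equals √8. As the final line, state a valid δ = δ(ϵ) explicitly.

Let ϵ > 0. We want δ > 0 such that 0 < |z − 8| < δ implies |√z − √8| < ϵ.
Multiplying by the conjugate, |√z − √8| = |z − 8|/(√z + √8).
Restrict δ ≤ 8 so that |z − 8| < 8 forces z > 0, and then √z + √8 > √8.
Hence |√z − √8| < |z − 8|/√8, which is < ϵ once |z − 8| < √8·ϵ.
Take δ = min(8, √8·ϵ). If 0 < |z − 8| < δ then z > 0 and |√z − √8| < |z − 8|/√8 < ϵ.

δ = min(8, √8·ϵ)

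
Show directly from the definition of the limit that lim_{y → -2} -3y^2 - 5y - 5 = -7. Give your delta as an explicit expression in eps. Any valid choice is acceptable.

Let eps > 0 be given. We want delta > 0 such that 0 < |y + 2| < delta implies |(-3y^2 - 5y - 5) + 7| < eps.
(-3y^2 - 5y - 5) + 7 = -3y^2 - 5y + 2 = (y + 2)(-3y + 1).
So |(-3y^2 - 5y - 5) + 7| = |y + 2|·|-3y + 1|.
Require delta ≤ 1. Then |y + 2| < 1 gives |y| < 3, and by the triangle inequality |-3y + 1| ≤ 3·3 + 1 = 10.
Hence |(-3y^2 - 5y - 5) + 7| ≤ 10|y + 2| < eps provided |y + 2| < eps/10.
Choosing delta = min(1, eps/10) ensures both conditions, hence |(-3y^2 - 5y - 5) + 7| < eps.

delta = min(1, eps/10)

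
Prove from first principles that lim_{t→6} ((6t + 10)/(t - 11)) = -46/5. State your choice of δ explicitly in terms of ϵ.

Suppose ϵ > 0. We want δ > 0 with 0 < |t − 6| < δ ⇒ |(6t + 10)/(t - 11) + 46/5| < ϵ.
Combining over a common denominator, (6t + 10)/(t - 11) + 46/5 = [(6t + 10)·(-5) − 46·(t - 11)] / [(-5)·(t - 11)] = -76(t − 6) / ((-5)(t - 11)).
So |(6t + 10)/(t - 11) + 46/5| = 76|t − 6| / (5·|t − 11|).
Require δ ≤ 5/2, so |t − 11| ≥ |-5| − |t − 6| > 5 − 5/2 = 5/2.
Hence |(6t + 10)/(t - 11) + 46/5| < 76|t − 6|/(5·(5/2)) = (152/25)|t − 6|, which is < ϵ once |t − 6| < (25/152)ϵ.
Take δ = min(5/2, (25/152)ϵ). Then 0 < |t − 6| < δ forces both bounds, so |(6t + 10)/(t - 11) + 46/5| < ϵ.

δ = min(5/2, (25/152)ϵ)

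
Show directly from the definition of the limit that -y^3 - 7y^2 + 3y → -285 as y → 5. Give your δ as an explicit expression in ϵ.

δ = min(1, ϵ/165)

Let ϵ > 0. We want δ > 0 such that 0 < |y − 5| < δ implies |(-y^3 - 7y^2 + 3y) + 285| < ϵ.
(-y^3 - 7y^2 + 3y) + 285 = -y^3 - 7y^2 + 3y + 285 = (y − 5)(-y^2 - 12y - 57).
So |(-y^3 - 7y^2 + 3y) + 285| = |y − 5|·|-y^2 - 12y - 57|.
Require δ ≤ 1. Then |y − 5| < 1 gives |y| < 6, and by the triangle inequality |-y^2 - 12y - 57| ≤ 6^2 + 12·6 + 57 = 165.
Hence |(-y^3 - 7y^2 + 3y) + 285| ≤ 165|y − 5| < ϵ provided |y − 5| < ϵ/165.
Choosing δ = min(1, ϵ/165) ensures both conditions, hence |(-y^3 - 7y^2 + 3y) + 285| < ϵ.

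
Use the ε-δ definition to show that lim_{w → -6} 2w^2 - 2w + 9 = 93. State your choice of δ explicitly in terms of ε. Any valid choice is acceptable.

Fix ε > 0. We want δ > 0 such that 0 < |w + 6| < δ implies |(2w^2 - 2w + 9) − 93| < ε.
(2w^2 - 2w + 9) − 93 = 2w^2 - 2w - 84 = (w + 6)(2w - 14).
So |(2w^2 - 2w + 9) − 93| = |w + 6|·|2w - 14|.
Require δ ≤ 1. Then |w + 6| < 1 gives |w| < 7, and by the triangle inequality |2w - 14| ≤ 2·7 + 14 = 28.
Hence |(2w^2 - 2w + 9) − 93| ≤ 28|w + 6| < ε provided |w + 6| < ε/28.
Choosing δ = min(1, ε/28) ensures both conditions, hence |(2w^2 - 2w + 9) − 93| < ε.

δ = min(1, ε/28)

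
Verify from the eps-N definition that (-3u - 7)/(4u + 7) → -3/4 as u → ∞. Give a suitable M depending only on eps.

Suppose eps > 0. We seek M > 0 such that u > M implies |(-3u - 7)/(4u + 7) + 3/4| < eps.
(-3u - 7)/(4u + 7) + 3/4 = (4(-3u - 7) − (-3)(4u + 7)) / (4(4u + 7)) = -7/(4(4u + 7)).
For u > 0 we have 4u + 7 > 4u, so |(-3u - 7)/(4u + 7) + 3/4| = 7/(4(4u + 7)) < 7/(4·4u) = (7/16)/u.
Thus |(-3u - 7)/(4u + 7) + 3/4| < eps whenever u > (7/16)/eps.
Take M = (7/16)/eps. If u > M then |(-3u - 7)/(4u + 7) + 3/4| < (7/16)/u < eps.

M = (7/16)/eps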